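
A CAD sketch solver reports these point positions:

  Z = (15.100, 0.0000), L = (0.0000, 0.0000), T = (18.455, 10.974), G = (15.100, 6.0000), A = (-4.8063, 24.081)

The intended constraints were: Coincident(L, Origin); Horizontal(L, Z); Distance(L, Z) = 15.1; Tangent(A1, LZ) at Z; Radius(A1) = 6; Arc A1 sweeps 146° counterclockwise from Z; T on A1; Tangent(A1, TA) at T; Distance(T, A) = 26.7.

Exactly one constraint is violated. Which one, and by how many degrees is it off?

Tangent(A1, TA) at T — off by 4.60°.

L = (0.00, 0.00) ✓; L.y = 0.00, Z.y = 0.00 ✓; |LZ| = 15.10 ✓; ∠(GZ, ZL) = 90.00° ✓; |GZ| = 6.000 ✓; bearing(G→T) − bearing(G→Z) = 146.0° ✓; |GT| = 6.000 ✓; ∠(GT, TA) = 85.40° ✗; |TA| = 26.70 ✓.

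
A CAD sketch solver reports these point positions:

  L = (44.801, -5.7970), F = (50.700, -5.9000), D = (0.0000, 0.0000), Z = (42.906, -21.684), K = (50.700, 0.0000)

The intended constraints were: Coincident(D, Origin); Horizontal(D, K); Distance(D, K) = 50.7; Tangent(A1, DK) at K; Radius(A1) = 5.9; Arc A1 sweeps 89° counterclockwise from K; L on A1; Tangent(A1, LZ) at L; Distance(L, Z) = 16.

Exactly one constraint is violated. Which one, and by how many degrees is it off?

Tangent(A1, LZ) at L — off by 5.80°.

D = (0.00, 0.00) ✓; D.y = 0.00, K.y = 0.00 ✓; |DK| = 50.70 ✓; ∠(FK, KD) = 90.00° ✓; |FK| = 5.900 ✓; bearing(F→L) − bearing(F→K) = 89.00° ✓; |FL| = 5.900 ✓; ∠(FL, LZ) = 95.80° ✗; |LZ| = 16.00 ✓.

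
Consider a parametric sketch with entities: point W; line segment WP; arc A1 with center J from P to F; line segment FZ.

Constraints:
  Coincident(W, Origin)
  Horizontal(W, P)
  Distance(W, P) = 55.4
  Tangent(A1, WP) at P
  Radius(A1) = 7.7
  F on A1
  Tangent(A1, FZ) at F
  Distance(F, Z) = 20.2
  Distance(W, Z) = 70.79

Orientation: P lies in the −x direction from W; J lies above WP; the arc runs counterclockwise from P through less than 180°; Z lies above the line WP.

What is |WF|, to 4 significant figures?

52.10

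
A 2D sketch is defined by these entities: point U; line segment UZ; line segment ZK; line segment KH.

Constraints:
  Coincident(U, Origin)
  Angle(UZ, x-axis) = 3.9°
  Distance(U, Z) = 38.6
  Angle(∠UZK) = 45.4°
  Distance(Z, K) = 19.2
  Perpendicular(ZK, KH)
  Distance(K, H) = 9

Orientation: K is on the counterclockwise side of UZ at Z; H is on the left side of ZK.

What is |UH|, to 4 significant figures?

20.10

U is at the origin; UZ runs at 3.9° with length 38.6, so Z = 38.6·(cos 3.9°, sin 3.9°) = (38.51, 2.625). ∠UZK = 45.4°, so ZK runs at 3.9° + (180° − 45.4°) = 138.5° from the x-axis; with |ZK| = 19.2, K = Z + 19.2·(cos 138.5°, sin 138.5°) = (24.13, 15.35). ZK ⟂ KH; with |KH| = 9.0 on the left of ZK, H = K + 9.0·(-0.6626, -0.7490) = (18.17, 8.607). Then |UH| = |H − U| = 20.10.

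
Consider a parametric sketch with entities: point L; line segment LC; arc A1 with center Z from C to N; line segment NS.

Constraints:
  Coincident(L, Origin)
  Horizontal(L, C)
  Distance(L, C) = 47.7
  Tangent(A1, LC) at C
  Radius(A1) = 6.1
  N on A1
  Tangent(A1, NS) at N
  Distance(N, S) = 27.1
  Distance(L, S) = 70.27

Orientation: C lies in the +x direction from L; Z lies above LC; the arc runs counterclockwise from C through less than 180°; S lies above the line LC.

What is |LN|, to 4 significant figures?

53.40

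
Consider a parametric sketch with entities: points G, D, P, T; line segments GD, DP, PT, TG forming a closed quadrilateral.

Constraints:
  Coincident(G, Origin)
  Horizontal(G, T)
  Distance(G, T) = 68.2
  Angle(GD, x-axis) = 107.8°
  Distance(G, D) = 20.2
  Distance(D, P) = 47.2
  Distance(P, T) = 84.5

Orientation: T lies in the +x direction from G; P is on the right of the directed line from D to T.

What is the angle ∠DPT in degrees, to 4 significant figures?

64.24°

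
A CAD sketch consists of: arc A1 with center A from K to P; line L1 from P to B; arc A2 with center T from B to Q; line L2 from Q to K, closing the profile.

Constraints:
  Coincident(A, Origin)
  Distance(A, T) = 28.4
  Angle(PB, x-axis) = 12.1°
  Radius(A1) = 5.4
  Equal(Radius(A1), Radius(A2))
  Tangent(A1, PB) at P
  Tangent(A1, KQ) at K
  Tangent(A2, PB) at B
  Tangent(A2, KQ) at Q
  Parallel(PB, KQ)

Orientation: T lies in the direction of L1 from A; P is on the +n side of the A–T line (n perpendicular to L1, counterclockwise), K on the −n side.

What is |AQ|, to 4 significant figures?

28.91

The slot axis is L1's direction at 12.1°, so u = (cos 12.1°, sin 12.1°) = (0.9778, 0.2096) and n = (−sin 12.1°, cos 12.1°) = (-0.2096, 0.9778). A is at the origin and T lies 28.4 along u from A, so T = 28.4·u = (27.77, 5.953). Tangency of A1 to both parallel lines with radius 5.4 puts P and K at A ± 5.4·n: P = (-1.132, 5.280), K = (1.132, -5.280). Equal radii place B and Q the same way about T: B = T + 5.4·n = (26.64, 11.23), Q = T − 5.4·n = (28.90, 0.6731). Then |AQ| = |Q − A| = 28.91.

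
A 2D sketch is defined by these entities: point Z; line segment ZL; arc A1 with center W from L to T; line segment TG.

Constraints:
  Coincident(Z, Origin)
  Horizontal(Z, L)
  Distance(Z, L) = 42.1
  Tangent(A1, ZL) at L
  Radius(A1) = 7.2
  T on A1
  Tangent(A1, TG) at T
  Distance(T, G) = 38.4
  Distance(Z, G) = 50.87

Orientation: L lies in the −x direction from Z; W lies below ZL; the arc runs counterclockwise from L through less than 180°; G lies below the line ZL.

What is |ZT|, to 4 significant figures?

49.38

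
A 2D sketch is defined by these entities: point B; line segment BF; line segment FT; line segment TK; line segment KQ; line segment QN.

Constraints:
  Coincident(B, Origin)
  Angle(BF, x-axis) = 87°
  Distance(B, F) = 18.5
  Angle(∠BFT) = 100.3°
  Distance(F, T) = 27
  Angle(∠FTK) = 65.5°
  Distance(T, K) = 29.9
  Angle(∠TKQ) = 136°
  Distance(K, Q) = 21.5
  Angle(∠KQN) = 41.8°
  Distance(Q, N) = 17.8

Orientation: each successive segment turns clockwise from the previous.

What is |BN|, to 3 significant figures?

5.98

∠TKQ = 136.0° gives KQ at -151° from the x-axis; with |KQ| = 21.5, Q = (0.0671, -17.0). ∠KQN = 41.8° gives QN at 70.6° from the x-axis; with |QN| = 17.8, N = (5.98, -0.226). Then |BN| = |N − B| = 5.98.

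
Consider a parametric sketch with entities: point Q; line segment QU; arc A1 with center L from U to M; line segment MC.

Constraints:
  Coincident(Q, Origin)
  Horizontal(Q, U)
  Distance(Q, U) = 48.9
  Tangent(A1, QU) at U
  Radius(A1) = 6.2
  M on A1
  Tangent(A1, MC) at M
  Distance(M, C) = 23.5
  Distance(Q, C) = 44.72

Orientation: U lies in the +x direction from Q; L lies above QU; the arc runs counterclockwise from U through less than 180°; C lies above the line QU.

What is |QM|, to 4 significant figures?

54.19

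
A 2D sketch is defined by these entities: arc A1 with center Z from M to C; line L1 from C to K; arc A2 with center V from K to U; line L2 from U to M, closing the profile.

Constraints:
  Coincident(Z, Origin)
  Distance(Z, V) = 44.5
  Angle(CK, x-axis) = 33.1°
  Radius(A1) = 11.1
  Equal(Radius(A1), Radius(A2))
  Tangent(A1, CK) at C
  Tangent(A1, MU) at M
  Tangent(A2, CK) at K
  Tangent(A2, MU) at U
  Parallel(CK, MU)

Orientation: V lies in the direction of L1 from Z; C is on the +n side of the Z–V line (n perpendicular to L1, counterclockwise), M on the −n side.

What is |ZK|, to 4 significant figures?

45.86

Tangency of A1 to both parallel lines with radius 11.1 puts C and M at Z ± 11.1·n: C = (-6.062, 9.299), M = (6.062, -9.299). Equal radii place K and U the same way about V: K = V + 11.1·n = (31.22, 33.60), U = V − 11.1·n = (43.34, 15.00). Then |ZK| = |K − Z| = 45.86.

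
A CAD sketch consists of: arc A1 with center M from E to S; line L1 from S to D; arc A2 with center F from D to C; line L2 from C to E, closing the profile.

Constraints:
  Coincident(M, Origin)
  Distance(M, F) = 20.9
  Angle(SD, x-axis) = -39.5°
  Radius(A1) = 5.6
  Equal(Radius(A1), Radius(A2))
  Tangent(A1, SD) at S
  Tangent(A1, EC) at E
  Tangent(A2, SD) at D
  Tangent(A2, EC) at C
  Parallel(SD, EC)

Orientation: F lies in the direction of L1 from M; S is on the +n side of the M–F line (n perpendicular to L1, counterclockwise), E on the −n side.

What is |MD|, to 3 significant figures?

21.6

The slot axis is L1's direction at -39.5°, so u = (cos -39.5°, sin -39.5°) = (0.772, -0.636) and n = (−sin -39.5°, cos -39.5°) = (0.636, 0.772). M is at the origin and F lies 20.9 along u from M, so F = 20.9·u = (16.1, -13.3). Tangency of A1 to both parallel lines with radius 5.6 puts S and E at M ± 5.6·n: S = (3.56, 4.32), E = (-3.56, -4.32). Equal radii place D and C the same way about F: D = F + 5.6·n = (19.7, -8.97), C = F − 5.6·n = (12.6, -17.6). Then |MD| = |D − M| = 21.6.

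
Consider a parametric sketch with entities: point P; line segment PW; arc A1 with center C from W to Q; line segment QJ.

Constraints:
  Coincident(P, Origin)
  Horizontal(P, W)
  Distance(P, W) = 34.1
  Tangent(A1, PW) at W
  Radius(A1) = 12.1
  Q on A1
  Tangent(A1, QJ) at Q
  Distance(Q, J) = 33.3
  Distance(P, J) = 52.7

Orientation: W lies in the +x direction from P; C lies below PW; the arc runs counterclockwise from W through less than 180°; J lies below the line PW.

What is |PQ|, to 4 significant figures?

25.70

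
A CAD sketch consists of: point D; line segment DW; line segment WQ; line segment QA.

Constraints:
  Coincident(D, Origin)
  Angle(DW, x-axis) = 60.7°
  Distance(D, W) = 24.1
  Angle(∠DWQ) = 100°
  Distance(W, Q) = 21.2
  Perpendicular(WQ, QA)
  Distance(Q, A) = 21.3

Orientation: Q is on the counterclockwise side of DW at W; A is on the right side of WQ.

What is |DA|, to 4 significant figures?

51.70

D is at the origin; DW runs at 60.7° with length 24.1, so W = 24.1·(cos 60.7°, sin 60.7°) = (11.79, 21.02). ∠DWQ = 100.0°, so WQ runs at 60.7° + (180° − 100.0°) = 140.7° from the x-axis; with |WQ| = 21.2, Q = W + 21.2·(cos 140.7°, sin 140.7°) = (-4.611, 34.44). The perpendicularity gives QA at right angles to WQ; with |QA| = 21.3 on the right of WQ, A = Q + 21.3·(0.6334, 0.7738) = (8.880, 50.93). Then |DA| = |A − D| = 51.70.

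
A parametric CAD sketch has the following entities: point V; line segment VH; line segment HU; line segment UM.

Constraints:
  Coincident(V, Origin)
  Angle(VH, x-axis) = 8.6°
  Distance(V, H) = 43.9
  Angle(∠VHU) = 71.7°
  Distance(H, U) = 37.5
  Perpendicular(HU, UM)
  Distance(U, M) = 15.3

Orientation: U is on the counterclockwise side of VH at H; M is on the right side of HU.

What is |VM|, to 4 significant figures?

61.72

V is at the origin; VH runs at 8.6° with length 43.9, so H = 43.9·(cos 8.6°, sin 8.6°) = (43.41, 6.565). ∠VHU = 71.7°, so HU runs at 8.6° + (180° − 71.7°) = 116.9° from the x-axis; with |HU| = 37.5, U = H + 37.5·(cos 116.9°, sin 116.9°) = (26.44, 40.01). The perpendicularity gives UM at right angles to HU; with |UM| = 15.3 on the right of HU, M = U + 15.3·(0.8918, 0.4524) = (40.08, 46.93). Then |VM| = |M − V| = 61.72.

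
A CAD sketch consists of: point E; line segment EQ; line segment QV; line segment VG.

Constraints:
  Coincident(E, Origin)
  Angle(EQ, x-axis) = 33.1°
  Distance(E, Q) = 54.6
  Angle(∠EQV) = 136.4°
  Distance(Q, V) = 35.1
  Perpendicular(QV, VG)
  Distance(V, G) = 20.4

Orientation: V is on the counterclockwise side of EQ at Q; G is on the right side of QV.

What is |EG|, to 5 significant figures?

94.558

E is at the origin; EQ runs at 33.1° with length 54.6, so Q = 54.6·(cos 33.1°, sin 33.1°) = (45.739, 29.817). ∠EQV = 136.4°, so QV runs at 33.1° + (180° − 136.4°) = 76.700° from the x-axis; with |QV| = 35.1, V = Q + 35.1·(cos 76.700°, sin 76.700°) = (53.814, 63.976). QV ⟂ VG; with |VG| = 20.4 on the right of QV, G = V + 20.4·(0.97318, -0.23005) = (73.667, 59.283). Then |EG| = |G − E| = 94.558.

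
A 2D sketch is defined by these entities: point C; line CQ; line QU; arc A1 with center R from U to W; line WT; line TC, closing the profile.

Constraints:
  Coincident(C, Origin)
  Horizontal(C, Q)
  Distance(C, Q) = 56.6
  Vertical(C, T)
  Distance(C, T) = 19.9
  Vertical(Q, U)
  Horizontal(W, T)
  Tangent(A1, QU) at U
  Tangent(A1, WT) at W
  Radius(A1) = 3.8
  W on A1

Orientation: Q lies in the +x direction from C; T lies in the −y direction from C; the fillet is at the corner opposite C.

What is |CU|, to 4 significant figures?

58.85

C is at the origin; CQ is horizontal with |CQ| = 56.6 and Q on the +x side, so Q = (56.60, 0.000). C and T share the same x with |CT| = 19.9 and T on the −y side, so T = (0.000, -19.90). The virtual corner opposite C is at (56.60, -19.90). Since A1 is tangent to QU there, RU ⟂ QU and A1 meets WT tangentially, so RW is at right angles to WT, with radius 3.8, so the center R sits 3.8 in from both sides at R = (52.80, -16.10). That places the tangent points at U = (56.60, -16.10) on QU and W = (52.80, -19.90) on WT. Then |CU| = |U − C| = 58.85.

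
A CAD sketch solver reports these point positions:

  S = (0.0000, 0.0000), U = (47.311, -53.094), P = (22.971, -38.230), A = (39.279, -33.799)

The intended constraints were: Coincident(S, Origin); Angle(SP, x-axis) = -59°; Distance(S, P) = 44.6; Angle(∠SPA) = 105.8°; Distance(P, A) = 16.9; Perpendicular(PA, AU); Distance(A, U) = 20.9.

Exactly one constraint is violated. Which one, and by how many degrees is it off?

Perpendicular(PA, AU) — off by 7.40°.

S = (0.00, 0.00) ✓; SP at -59.00° ✓; |SP| = 44.60 ✓; ∠SPA = 105.8° ✓; |PA| = 16.90 ✓; ∠(PA, AU) = 82.60° ✗; |AU| = 20.90 ✓.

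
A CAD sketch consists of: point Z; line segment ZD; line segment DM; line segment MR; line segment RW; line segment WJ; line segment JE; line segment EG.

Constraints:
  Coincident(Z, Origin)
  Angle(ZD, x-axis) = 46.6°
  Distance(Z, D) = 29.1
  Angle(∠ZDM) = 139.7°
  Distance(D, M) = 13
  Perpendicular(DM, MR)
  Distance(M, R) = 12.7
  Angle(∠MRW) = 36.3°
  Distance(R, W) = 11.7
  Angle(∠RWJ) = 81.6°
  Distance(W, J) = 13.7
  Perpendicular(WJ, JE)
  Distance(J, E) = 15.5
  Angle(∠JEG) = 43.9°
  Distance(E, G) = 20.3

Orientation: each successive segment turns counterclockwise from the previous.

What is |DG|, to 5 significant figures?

7.4571

Z is at the origin; ZD runs at 46.6° with length 29.1, so D = (19.994, 21.143). ∠ZDM = 139.7° gives DM at 86.900° from the x-axis; with |DM| = 13.0, M = (20.697, 34.124). The perpendicularity gives MR at right angles to DM, so MR runs at 176.90°; with |MR| = 12.7, R = (8.0159, 34.811). ∠MRW = 36.3° gives RW at -39.400° from the x-axis; with |RW| = 11.7, W = (17.057, 27.385). ∠RWJ = 81.6° gives WJ at 59.000° from the x-axis; with |WJ| = 13.7, J = (24.113, 39.128). WJ is perpendicular to JE, so JE runs at 149.00°; with |JE| = 15.5, E = (10.827, 47.111). ∠JEG = 43.9° gives EG at -74.900° from the x-axis; with |EG| = 20.3, G = (16.115, 27.512). Then |DG| = |G − D| = 7.4571.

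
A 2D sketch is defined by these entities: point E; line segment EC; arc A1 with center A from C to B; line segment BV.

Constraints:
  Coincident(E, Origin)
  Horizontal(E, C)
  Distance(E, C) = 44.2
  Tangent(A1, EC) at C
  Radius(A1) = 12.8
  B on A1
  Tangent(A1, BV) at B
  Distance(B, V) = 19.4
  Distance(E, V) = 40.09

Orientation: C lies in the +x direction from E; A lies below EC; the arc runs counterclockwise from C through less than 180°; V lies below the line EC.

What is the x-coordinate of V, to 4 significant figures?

27.60

Checks: |AB| = 12.80 ✓; ∠(AB, BV) = 90.00° ✓; |BV| = 19.40 ✓; |EV| = 40.09 ✓.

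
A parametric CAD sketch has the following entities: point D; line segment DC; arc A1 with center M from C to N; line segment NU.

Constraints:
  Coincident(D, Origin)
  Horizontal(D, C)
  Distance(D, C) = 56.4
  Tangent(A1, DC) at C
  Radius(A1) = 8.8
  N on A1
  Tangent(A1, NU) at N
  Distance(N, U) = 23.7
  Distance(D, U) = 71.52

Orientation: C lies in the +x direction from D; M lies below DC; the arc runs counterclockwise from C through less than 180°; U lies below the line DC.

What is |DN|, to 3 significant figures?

51.3

Checks: |MN| = 8.800 ✓; ∠(MN, NU) = 90.00° ✓; |NU| = 23.70 ✓; |DU| = 71.52 ✓.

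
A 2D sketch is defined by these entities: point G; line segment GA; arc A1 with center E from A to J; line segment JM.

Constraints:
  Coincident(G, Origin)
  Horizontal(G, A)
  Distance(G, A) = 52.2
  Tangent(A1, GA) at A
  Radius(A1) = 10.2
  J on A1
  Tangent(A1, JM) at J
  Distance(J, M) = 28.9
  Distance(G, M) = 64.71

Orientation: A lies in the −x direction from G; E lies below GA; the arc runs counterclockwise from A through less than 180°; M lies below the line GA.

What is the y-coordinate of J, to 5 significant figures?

-14.203

G is at the origin; GA is horizontal with |GA| = 52.2 and A on the −x side, so A = (-52.200, 0.0000). A1 meets GA tangentially, so EA is at right angles to GA, so E = A + (0, -10.2) = (-52.200, -10.200). Since EJ ⟂ JM (tangency), |EM| = √(10.2² + 28.9²) = 30.647 regardless of where J sits on A1. So M lies on both circle(G, 64.71) and circle(E, 30.647); the below-GA intersection is M = (-50.240, -40.784). J is the foot of the tangent from M: J = (-61.582, -14.203).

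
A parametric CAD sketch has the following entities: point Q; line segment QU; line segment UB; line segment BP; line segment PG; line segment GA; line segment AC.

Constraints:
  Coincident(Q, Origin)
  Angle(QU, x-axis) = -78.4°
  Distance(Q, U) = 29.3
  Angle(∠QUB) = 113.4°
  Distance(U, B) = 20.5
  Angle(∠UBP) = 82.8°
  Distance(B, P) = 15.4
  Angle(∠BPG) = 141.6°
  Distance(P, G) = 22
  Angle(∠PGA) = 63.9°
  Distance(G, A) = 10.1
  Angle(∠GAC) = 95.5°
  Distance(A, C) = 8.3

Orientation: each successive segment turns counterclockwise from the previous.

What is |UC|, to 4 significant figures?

19.17

∠PGA = 63.9° gives GA at -120.1° from the x-axis; with |GA| = 10.1, A = (9.890, -8.000). ∠GAC = 95.5° gives AC at -35.60° from the x-axis; with |AC| = 8.3, C = (16.64, -12.83). Then |UC| = |C − U| = 19.17.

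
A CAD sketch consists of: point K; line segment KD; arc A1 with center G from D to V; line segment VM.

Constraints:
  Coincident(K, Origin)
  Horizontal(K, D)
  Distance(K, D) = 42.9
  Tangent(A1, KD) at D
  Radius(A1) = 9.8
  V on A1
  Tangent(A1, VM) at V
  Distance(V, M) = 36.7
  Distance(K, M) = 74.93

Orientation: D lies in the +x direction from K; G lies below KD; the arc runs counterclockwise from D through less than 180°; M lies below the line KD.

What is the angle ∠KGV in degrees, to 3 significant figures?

56.9°

Checks: |GV| = 9.800 ✓; ∠(GV, VM) = 90.00° ✓; |VM| = 36.70 ✓; |KM| = 74.93 ✓.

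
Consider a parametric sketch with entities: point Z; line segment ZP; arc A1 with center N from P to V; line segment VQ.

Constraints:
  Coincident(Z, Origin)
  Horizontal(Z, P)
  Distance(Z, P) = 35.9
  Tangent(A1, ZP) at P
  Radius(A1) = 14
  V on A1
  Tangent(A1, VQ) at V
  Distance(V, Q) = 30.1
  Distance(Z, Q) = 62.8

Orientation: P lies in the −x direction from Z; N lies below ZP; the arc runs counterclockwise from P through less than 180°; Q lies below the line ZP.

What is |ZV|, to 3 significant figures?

52.5

Z is at the origin; Z and P share the same y with |ZP| = 35.9 and P on the −x side, so P = (-35.9, 0.00). The tangent condition forces NP to be normal to ZP, so N = P + (0, -14) = (-35.9, -14.0). Since NV ⟂ VQ (tangency), |NQ| = √(14.0² + 30.1²) = 33.2 regardless of where V sits on A1. So Q lies on both circle(Z, 62.8) and circle(N, 33.2); the below-ZP intersection is Q = (-42.1, -46.6). V is the foot of the tangent from Q: V = (-49.5, -17.4).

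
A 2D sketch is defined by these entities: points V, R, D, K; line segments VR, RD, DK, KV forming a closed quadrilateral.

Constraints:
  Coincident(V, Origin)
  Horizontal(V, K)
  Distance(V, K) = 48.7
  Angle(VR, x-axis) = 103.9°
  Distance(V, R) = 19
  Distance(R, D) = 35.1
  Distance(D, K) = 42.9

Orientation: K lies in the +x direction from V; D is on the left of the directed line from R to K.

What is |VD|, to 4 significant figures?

44.41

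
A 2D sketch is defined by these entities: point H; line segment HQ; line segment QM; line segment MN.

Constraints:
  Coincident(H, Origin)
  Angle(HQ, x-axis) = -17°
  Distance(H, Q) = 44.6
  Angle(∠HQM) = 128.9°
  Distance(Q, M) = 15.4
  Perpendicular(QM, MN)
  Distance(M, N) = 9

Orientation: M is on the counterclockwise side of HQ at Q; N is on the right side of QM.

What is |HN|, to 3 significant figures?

61.6

∠HQM = 128.9°, so QM runs at -17.0° + (180° − 128.9°) = 34.1° from the x-axis; with |QM| = 15.4, M = Q + 15.4·(cos 34.1°, sin 34.1°) = (55.4, -4.41). QM is perpendicular to MN; with |MN| = 9.0 on the right of QM, N = M + 9.0·(0.561, -0.828) = (60.4, -11.9). Then |HN| = |N − H| = 61.6.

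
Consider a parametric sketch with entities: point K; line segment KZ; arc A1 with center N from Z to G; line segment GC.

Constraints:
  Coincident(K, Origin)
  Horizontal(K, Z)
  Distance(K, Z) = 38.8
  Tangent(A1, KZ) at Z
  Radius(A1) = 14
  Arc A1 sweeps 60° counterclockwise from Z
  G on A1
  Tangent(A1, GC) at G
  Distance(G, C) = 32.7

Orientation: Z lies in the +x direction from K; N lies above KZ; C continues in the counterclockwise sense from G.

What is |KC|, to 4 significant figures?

75.98

K is at the origin; K and Z share the same y with |KZ| = 38.8 and Z on the +x side, so Z = (38.80, 0.000). Since A1 is tangent to KZ there, NZ ⟂ KZ, so N = Z + (0, 14) = (38.80, 14.00). On A1, Z sits at bearing -90° from N; a 60° counterclockwise sweep puts G at bearing -30°, so G = N + 14.0·(cos -30°, sin -30°) = (50.92, 7.000). The tangent condition forces NG to be normal to GC, so GC runs along (−sin -30°, cos -30°); with |GC| = 32.7, C = (67.27, 35.32). Then |KC| = |C − K| = 75.98.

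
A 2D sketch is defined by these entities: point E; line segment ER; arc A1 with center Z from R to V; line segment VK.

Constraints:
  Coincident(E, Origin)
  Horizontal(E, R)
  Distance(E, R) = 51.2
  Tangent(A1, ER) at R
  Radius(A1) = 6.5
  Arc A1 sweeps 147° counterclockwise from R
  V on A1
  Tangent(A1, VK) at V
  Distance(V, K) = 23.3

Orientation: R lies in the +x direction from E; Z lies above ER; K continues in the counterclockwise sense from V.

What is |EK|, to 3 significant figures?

43.0

E is at the origin; E and R share the same y with |ER| = 51.2 and R on the +x side, so R = (51.2, 0.00). A1 meets ER tangentially, so ZR is at right angles to ER, so Z = R + (0, 6.5) = (51.2, 6.50). On A1, R sits at bearing -90° from Z; a 147° counterclockwise sweep puts V at bearing 57°, so V = Z + 6.5·(cos 57°, sin 57°) = (54.7, 12.0). Tangency of A1 to VK means the radius ZV is perpendicular to VK, so VK runs along (−sin 57°, cos 57°); with |VK| = 23.3, K = (35.2, 24.6). Then |EK| = |K − E| = 43.0.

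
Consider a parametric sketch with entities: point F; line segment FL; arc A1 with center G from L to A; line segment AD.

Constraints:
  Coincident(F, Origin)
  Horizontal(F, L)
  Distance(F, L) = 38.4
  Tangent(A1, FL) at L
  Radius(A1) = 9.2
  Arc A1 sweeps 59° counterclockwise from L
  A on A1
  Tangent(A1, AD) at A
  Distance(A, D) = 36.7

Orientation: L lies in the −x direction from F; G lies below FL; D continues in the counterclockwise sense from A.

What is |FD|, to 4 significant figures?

74.43

F is at the origin; F and L share the same y with |FL| = 38.4 and L on the −x side, so L = (-38.40, 0.000). The tangent condition forces GL to be normal to FL, so G = L + (0, -9.2) = (-38.40, -9.200). On A1, L sits at bearing 90° from G; a 59° counterclockwise sweep puts A at bearing 149°, so A = G + 9.2·(cos 149°, sin 149°) = (-46.29, -4.462). Tangency of A1 to AD means the radius GA is perpendicular to AD, so AD runs along (−sin 149°, cos 149°); with |AD| = 36.7, D = (-65.19, -35.92). Then |FD| = |D − F| = 74.43.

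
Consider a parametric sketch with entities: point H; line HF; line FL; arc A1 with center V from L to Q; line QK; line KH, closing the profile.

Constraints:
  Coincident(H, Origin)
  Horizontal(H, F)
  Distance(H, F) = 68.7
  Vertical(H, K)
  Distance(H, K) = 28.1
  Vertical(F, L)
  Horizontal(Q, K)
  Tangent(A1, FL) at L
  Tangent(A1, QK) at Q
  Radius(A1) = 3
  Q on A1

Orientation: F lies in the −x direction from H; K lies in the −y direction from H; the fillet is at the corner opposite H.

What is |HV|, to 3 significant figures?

70.3

HK is vertical with |HK| = 28.1 and K on the −y side, so K = (0.00, -28.1). The virtual corner opposite H is at (-68.7, -28.1). Since A1 is tangent to FL there, VL ⟂ FL and A1 meets QK tangentially, so VQ is at right angles to QK, with radius 3.0, so the center V sits 3.0 in from both sides at V = (-65.7, -25.1). Then |HV| = |V − H| = 70.3.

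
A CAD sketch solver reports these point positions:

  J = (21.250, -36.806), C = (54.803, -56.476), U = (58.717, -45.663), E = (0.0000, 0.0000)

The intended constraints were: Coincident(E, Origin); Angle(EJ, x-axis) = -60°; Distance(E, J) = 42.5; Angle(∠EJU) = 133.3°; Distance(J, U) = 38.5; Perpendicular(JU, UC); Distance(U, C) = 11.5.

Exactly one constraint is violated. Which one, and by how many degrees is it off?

Perpendicular(JU, UC) — off by 6.60°.

E = (0.00, 0.00) ✓; EJ at -60.00° ✓; |EJ| = 42.50 ✓; ∠EJU = 133.3° ✓; |JU| = 38.50 ✓; ∠(JU, UC) = 96.60° ✗; |UC| = 11.50 ✓.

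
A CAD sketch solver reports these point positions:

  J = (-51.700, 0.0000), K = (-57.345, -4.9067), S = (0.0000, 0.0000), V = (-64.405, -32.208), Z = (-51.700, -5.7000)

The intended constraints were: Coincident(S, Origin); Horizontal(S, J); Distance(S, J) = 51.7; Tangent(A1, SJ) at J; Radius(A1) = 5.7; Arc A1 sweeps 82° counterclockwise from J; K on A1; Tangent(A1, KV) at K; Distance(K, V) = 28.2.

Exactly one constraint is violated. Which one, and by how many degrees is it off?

Tangent(A1, KV) at K — off by 6.50°.

S = (0.00, 0.00) ✓; S.y = 0.00, J.y = 0.00 ✓; |SJ| = 51.70 ✓; ∠(ZJ, JS) = 90.00° ✓; |ZJ| = 5.700 ✓; bearing(Z→K) − bearing(Z→J) = 82.00° ✓; |ZK| = 5.700 ✓; ∠(ZK, KV) = 96.50° ✗; |KV| = 28.20 ✓.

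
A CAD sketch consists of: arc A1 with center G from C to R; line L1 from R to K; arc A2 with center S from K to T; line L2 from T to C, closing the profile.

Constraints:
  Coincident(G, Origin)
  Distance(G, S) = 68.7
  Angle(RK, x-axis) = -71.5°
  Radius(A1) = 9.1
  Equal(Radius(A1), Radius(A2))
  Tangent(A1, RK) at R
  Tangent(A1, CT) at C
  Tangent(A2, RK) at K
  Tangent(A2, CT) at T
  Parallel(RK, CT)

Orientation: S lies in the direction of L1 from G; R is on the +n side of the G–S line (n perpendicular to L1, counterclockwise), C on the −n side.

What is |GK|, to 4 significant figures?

69.30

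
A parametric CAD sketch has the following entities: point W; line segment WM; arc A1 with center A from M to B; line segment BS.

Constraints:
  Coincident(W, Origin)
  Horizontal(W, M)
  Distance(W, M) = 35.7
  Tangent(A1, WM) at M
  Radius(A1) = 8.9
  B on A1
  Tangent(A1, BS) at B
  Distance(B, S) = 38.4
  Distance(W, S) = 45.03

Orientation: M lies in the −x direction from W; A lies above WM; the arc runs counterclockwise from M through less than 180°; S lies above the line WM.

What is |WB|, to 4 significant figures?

27.93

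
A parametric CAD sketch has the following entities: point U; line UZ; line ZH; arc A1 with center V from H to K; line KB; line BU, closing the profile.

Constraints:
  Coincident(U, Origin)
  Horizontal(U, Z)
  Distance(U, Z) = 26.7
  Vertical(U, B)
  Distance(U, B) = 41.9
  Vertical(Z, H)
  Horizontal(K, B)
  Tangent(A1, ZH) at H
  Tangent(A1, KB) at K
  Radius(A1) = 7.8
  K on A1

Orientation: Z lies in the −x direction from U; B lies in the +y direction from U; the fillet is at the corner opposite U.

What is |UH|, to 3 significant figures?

43.3

U is at the origin; U and Z share the same y with |UZ| = 26.7 and Z on the −x side, so Z = (-26.7, 0.00). UB is vertical with |UB| = 41.9 and B on the +y side, so B = (0.00, 41.9). The virtual corner opposite U is at (-26.7, 41.9). Tangency of A1 to ZH means the radius VH is perpendicular to ZH and tangency of A1 to KB means the radius VK is perpendicular to KB, with radius 7.8, so the center V sits 7.8 in from both sides at V = (-18.9, 34.1). That places the tangent points at H = (-26.7, 34.1) on ZH and K = (-18.9, 41.9) on KB. Then |UH| = |H − U| = 43.3.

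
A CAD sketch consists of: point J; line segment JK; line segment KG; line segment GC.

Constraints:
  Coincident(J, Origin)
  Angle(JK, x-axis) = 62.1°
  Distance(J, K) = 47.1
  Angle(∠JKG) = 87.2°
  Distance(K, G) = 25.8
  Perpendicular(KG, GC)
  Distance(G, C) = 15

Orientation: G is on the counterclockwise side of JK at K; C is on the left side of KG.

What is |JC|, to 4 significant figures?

39.74

J is at the origin; JK runs at 62.1° with length 47.1, so K = 47.1·(cos 62.1°, sin 62.1°) = (22.04, 41.63). ∠JKG = 87.2°, so KG runs at 62.1° + (180° − 87.2°) = 154.9° from the x-axis; with |KG| = 25.8, G = K + 25.8·(cos 154.9°, sin 154.9°) = (-1.324, 52.57). KG ⟂ GC; with |GC| = 15.0 on the left of KG, C = G + 15.0·(-0.4242, -0.9056) = (-7.687, 38.99). Then |JC| = |C − J| = 39.74.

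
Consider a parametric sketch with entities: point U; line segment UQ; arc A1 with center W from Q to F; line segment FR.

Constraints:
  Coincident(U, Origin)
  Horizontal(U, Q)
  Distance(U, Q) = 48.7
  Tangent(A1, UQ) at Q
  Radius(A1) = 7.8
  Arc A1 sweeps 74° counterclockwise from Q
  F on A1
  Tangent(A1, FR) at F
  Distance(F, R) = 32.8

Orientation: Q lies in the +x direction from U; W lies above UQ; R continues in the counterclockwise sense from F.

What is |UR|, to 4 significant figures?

75.09

U is at the origin; U and Q share the same y with |UQ| = 48.7 and Q on the +x side, so Q = (48.70, 0.000). Tangency of A1 to UQ means the radius WQ is perpendicular to UQ, so W = Q + (0, 7.8) = (48.70, 7.800). On A1, Q sits at bearing -90° from W; a 74° counterclockwise sweep puts F at bearing -16°, so F = W + 7.8·(cos -16°, sin -16°) = (56.20, 5.650). Tangency of A1 to FR means the radius WF is perpendicular to FR, so FR runs along (−sin -16°, cos -16°); with |FR| = 32.8, R = (65.24, 37.18). Then |UR| = |R − U| = 75.09.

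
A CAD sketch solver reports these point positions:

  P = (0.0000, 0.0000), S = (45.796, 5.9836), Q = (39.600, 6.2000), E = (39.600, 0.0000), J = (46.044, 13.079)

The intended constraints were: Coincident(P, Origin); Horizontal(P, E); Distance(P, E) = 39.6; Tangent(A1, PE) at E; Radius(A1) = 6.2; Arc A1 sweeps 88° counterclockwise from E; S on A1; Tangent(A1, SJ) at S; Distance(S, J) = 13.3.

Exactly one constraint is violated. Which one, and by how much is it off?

Distance(S, J) = 13.3 — off by 6.20.

P = (0.00, 0.00) ✓; P.y = 0.00, E.y = 0.00 ✓; |PE| = 39.60 ✓; ∠(QE, EP) = 90.00° ✓; |QE| = 6.200 ✓; bearing(Q→S) − bearing(Q→E) = 88.00° ✓; |QS| = 6.200 ✓; ∠(QS, SJ) = 90.00° ✓; |SJ| = 7.100 ✗.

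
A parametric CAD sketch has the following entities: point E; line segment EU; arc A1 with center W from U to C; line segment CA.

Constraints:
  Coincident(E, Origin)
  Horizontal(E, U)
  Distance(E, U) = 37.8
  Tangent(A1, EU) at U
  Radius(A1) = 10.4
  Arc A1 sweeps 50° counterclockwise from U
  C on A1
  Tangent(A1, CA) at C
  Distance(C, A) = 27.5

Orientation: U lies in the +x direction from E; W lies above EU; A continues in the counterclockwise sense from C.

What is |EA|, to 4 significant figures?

68.11

E is at the origin; EU is horizontal with |EU| = 37.8 and U on the +x side, so U = (37.80, 0.000). Tangency of A1 to EU means the radius WU is perpendicular to EU, so W = U + (0, 10.4) = (37.80, 10.40). On A1, U sits at bearing -90° from W; a 50° counterclockwise sweep puts C at bearing -40°, so C = W + 10.4·(cos -40°, sin -40°) = (45.77, 3.715). Tangency of A1 to CA means the radius WC is perpendicular to CA, so CA runs along (−sin -40°, cos -40°); with |CA| = 27.5, A = (63.44, 24.78). Then |EA| = |A − E| = 68.11.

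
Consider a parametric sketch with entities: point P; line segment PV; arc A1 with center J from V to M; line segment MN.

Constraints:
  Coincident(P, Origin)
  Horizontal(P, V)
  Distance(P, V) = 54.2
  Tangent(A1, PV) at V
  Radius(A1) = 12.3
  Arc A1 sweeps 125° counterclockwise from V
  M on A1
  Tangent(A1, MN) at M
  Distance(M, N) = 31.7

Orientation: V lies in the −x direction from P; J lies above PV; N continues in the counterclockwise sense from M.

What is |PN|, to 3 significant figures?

77.0

On A1, V sits at bearing -90° from J; a 125° counterclockwise sweep puts M at bearing 35°, so M = J + 12.3·(cos 35°, sin 35°) = (-44.1, 19.4). A1 meets MN tangentially, so JM is at right angles to MN, so MN runs along (−sin 35°, cos 35°); with |MN| = 31.7, N = (-62.3, 45.3). Then |PN| = |N − P| = 77.0.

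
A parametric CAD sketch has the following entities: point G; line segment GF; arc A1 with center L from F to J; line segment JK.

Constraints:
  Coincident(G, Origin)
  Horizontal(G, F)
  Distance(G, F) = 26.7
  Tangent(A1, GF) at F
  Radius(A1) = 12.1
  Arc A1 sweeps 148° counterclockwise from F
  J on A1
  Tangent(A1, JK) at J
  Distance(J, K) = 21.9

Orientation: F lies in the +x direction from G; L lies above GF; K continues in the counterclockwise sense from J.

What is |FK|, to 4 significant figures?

36.08

G is at the origin; GF is horizontal with |GF| = 26.7 and F on the +x side, so F = (26.70, 0.000). A1 meets GF tangentially, so LF is at right angles to GF, so L = F + (0, 12.1) = (26.70, 12.10). On A1, F sits at bearing -90° from L; a 148° counterclockwise sweep puts J at bearing 58°, so J = L + 12.1·(cos 58°, sin 58°) = (33.11, 22.36). Tangency of A1 to JK means the radius LJ is perpendicular to JK, so JK runs along (−sin 58°, cos 58°); with |JK| = 21.9, K = (14.54, 33.97). Then |FK| = |K − F| = 36.08.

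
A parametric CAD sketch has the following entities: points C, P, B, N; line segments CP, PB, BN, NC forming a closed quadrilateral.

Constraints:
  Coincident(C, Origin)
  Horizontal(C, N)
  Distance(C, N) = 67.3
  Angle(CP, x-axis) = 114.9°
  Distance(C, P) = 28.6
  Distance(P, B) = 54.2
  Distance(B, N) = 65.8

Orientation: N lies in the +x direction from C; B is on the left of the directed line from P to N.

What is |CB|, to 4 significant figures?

65.10

Checks: |PB| = 54.20 ✓; |BN| = 65.80 ✓.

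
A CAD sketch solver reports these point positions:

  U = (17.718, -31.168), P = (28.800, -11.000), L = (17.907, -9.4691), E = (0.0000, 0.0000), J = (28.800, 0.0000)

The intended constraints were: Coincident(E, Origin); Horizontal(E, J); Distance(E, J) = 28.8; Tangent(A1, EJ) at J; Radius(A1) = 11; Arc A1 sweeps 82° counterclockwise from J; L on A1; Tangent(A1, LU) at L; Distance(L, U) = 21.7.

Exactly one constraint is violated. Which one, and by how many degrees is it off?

Tangent(A1, LU) at L — off by 7.50°.

E = (0.00, 0.00) ✓; E.y = 0.00, J.y = 0.00 ✓; |EJ| = 28.80 ✓; ∠(PJ, JE) = 90.00° ✓; |PJ| = 11.00 ✓; bearing(P→L) − bearing(P→J) = 82.00° ✓; |PL| = 11.00 ✓; ∠(PL, LU) = 82.50° ✗; |LU| = 21.70 ✓.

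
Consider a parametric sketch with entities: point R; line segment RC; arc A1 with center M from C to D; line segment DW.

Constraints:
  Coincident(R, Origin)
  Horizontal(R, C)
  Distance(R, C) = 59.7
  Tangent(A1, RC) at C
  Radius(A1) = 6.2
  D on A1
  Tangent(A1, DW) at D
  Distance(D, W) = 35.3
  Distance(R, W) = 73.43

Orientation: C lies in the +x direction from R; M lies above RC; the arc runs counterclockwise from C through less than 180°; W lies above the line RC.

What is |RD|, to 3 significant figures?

66.2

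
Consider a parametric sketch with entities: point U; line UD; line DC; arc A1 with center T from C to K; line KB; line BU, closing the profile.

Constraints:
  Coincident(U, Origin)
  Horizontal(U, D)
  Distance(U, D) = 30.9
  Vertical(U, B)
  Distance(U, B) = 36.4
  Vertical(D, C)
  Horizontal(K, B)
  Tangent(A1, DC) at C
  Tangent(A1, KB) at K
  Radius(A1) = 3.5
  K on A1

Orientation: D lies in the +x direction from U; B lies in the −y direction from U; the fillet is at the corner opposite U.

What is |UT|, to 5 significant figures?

42.816

U is at the origin; U and D share the same y with |UD| = 30.9 and D on the +x side, so D = (30.900, 0.0000). UB is vertical with |UB| = 36.4 and B on the −y side, so B = (0.0000, -36.400). The virtual corner opposite U is at (30.900, -36.400). The tangent condition forces TC to be normal to DC and A1 meets KB tangentially, so TK is at right angles to KB, with radius 3.5, so the center T sits 3.5 in from both sides at T = (27.400, -32.900). Then |UT| = |T − U| = 42.816.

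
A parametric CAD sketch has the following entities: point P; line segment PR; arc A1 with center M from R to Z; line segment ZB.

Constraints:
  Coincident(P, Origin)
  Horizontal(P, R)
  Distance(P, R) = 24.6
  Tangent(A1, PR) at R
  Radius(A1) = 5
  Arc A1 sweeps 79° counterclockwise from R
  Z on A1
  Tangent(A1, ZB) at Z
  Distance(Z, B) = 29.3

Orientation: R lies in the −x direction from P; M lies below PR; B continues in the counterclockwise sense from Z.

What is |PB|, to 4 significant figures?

48.04

P is at the origin; PR is horizontal with |PR| = 24.6 and R on the −x side, so R = (-24.60, 0.000). Tangency of A1 to PR means the radius MR is perpendicular to PR, so M = R + (0, -5) = (-24.60, -5.000). On A1, R sits at bearing 90° from M; a 79° counterclockwise sweep puts Z at bearing 169°, so Z = M + 5.0·(cos 169°, sin 169°) = (-29.51, -4.046). Tangency of A1 to ZB means the radius MZ is perpendicular to ZB, so ZB runs along (−sin 169°, cos 169°); with |ZB| = 29.3, B = (-35.10, -32.81). Then |PB| = |B − P| = 48.04.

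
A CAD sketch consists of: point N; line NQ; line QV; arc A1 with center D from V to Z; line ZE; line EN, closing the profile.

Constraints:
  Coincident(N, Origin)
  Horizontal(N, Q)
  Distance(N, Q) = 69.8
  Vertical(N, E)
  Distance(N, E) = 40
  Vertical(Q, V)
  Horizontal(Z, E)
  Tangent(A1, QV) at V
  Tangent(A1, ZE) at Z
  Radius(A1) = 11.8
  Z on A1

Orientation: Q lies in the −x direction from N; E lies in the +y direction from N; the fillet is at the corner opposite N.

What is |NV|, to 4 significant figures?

75.28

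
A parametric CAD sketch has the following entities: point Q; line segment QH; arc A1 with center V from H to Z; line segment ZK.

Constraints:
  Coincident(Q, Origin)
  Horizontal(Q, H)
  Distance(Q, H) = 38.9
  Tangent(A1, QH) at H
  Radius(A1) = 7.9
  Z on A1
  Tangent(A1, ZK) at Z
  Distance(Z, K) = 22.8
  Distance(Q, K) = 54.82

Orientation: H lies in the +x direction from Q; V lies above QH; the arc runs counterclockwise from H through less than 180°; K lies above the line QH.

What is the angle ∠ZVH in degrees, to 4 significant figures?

94.34°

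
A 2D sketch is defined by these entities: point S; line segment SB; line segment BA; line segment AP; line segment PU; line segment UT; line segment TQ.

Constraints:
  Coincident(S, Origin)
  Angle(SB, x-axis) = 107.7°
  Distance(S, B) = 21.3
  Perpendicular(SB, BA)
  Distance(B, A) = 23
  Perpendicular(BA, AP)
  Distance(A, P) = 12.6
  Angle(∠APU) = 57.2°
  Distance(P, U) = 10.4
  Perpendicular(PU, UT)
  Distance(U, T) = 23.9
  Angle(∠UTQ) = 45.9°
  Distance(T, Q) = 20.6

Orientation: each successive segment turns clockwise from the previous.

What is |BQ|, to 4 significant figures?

32.62

S is at the origin; SB runs at 107.7° with length 21.3, so B = (-6.476, 20.29). SB is perpendicular to BA, so BA runs at 17.70°; with |BA| = 23.0, A = (15.44, 27.28). The perpendicularity gives AP at right angles to BA, so AP runs at -72.30°; with |AP| = 12.6, P = (19.27, 15.28). ∠APU = 57.2° gives PU at 164.9° from the x-axis; with |PU| = 10.4, U = (9.225, 17.99). PU is perpendicular to UT, so UT runs at 74.90°; with |UT| = 23.9, T = (15.45, 41.06). ∠UTQ = 45.9° gives TQ at -59.20° from the x-axis; with |TQ| = 20.6, Q = (26.00, 23.37). Then |BQ| = |Q − B| = 32.62.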